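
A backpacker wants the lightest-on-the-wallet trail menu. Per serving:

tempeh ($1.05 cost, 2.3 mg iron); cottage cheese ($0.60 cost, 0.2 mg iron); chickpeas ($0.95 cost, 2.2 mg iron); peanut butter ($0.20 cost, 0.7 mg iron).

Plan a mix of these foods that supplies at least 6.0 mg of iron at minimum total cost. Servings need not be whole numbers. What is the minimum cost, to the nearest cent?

$1.71

Cost per mg of iron: peanut butter $0.2857, chickpeas $0.4318, tempeh $0.4565, cottage cheese $3.0000.
With no serving limits, use only peanut butter: 6.0 mg / 0.7 mg = 8.571 servings × $0.20 = $1.71.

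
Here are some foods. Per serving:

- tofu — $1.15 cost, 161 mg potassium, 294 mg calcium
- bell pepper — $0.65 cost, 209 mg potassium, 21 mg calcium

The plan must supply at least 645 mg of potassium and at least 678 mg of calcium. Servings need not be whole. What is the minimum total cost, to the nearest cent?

An LP optimum is at a vertex; with two nutrient constraints at most two foods are used. Check each candidate.
tofu only: max(645/161, 678/294) = 4.006 servings → $4.61.
bell pepper only: max(645/209, 678/21) = 32.29 servings → $20.99.
tofu + bell pepper with both tight: 2.207 servings and 1.386 servings → $3.44.
The minimum over all feasible corners is $3.44.

$3.44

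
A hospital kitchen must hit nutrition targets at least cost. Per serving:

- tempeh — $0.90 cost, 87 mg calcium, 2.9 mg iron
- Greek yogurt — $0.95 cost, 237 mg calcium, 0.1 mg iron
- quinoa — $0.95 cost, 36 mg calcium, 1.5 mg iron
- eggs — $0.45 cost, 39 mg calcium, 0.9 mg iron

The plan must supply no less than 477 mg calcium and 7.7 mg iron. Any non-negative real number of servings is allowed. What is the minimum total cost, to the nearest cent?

A basic optimal solution has at most two foods positive. Try each food alone and each pair with both targets met exactly.
tempeh only: max(477/87, 7.7/2.9) = 5.483 servings → $4.93.
Greek yogurt only: max(477/237, 7.7/0.1) = 77 servings → $73.15.
quinoa only: max(477/36, 7.7/1.5) = 13.25 servings → $12.59.
eggs only: max(477/39, 7.7/0.9) = 12.23 servings → $5.50.
tempeh + Greek yogurt with both tight: 2.619 servings and 1.051 servings → $3.36.
tempeh + quinoa with both targets exact would need a negative amount; discard.
tempeh + eggs: intersection lies outside the first quadrant.
Greek yogurt + quinoa with both tight: 1.246 servings and 5.05 servings → $5.98.
Greek yogurt + eggs with both tight: 0.616 servings and 8.487 servings → $4.40.
quinoa + eggs: the both-tight solution has a negative serving — not a feasible corner.
Cheapest feasible corner: $3.36.

$3.36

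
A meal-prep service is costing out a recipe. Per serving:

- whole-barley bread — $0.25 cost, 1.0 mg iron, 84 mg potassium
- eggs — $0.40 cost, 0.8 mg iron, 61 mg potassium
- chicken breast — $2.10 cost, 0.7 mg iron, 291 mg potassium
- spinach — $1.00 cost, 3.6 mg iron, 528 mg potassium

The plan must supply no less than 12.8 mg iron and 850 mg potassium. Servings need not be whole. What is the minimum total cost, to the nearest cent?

$3.20

Compare the cost at each extreme point of the feasible region.
whole-barley bread only: max(12.8/1.0, 850/84) = 12.8 servings → $3.20.
eggs only: max(12.8/0.8, 850/61) = 16 servings → $6.40.
chicken breast only: max(12.8/0.7, 850/291) = 18.29 servings → $38.40.
spinach only: max(12.8/3.6, 850/528) = 3.556 servings → $3.56.
whole-barley bread + eggs: the both-tight solution has a negative serving — not a feasible corner.
whole-barley bread + chicken breast: the both-tight solution has a negative serving — not a feasible corner.
whole-barley bread + spinach: intersection lies outside the first quadrant.
eggs + chicken breast: intersection lies outside the first quadrant.
eggs + spinach: intersection lies outside the first quadrant.
chicken breast + spinach: the both-tight solution has a negative serving — not a feasible corner.
The minimum over all feasible corners is $3.20.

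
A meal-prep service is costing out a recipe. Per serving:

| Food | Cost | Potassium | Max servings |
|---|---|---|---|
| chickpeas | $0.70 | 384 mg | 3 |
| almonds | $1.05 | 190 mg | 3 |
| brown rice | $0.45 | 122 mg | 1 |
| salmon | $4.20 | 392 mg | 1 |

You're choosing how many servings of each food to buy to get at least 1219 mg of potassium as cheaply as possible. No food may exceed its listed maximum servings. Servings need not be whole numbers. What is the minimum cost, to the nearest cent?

Cost per mg of potassium: chickpeas $0.0018, brown rice $0.0037, almonds $0.0055, salmon $0.0107.
Take 3 servings of chickpeas: +1152.0 mg potassium for $2.10 (total $2.10, still need 67.0 mg).
Take 0.5492 servings of brown rice: +67.0 mg potassium for $0.25 (total $2.35, still need 0.0 mg).
Greedy by cheapest-per-mg is optimal for a single linear constraint, so the minimum cost is $2.35.

$2.35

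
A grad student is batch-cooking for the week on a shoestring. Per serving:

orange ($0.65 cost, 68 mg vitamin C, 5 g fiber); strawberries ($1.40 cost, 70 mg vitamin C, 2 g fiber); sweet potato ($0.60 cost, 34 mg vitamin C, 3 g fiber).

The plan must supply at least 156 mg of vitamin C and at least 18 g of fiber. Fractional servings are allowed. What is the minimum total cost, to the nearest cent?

$2.34

For a min-cost LP with two ≥-constraints, a basic feasible solution has at most two positive variables.
orange only: max(156/68, 18/5) = 3.6 servings → $2.34.
strawberries only: max(156/70, 18/2) = 9 servings → $12.60.
sweet potato only: max(156/34, 18/3) = 6 servings → $3.60.
orange + strawberries with both targets exact would need a negative amount; discard.
orange + sweet potato: intersection lies outside the first quadrant.
strawberries + sweet potato: the both-tight solution has a negative serving — not a feasible corner.
So the least-cost plan costs $2.34.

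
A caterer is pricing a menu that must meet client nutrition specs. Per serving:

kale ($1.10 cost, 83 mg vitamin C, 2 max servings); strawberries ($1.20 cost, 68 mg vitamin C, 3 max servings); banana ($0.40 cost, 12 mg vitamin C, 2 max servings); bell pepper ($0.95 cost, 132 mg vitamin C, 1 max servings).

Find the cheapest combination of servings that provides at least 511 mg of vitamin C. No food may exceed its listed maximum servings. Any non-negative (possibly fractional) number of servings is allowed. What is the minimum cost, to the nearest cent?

Cost per mg of vitamin C: bell pepper $0.0072, kale $0.0133, strawberries $0.0176, banana $0.0333.
Take 1 serving of bell pepper: +132.0 mg vitamin C for $0.95 (total $0.95, still need 379.0 mg).
Take 2 servings of kale: +166.0 mg vitamin C for $2.20 (total $3.15, still need 213.0 mg).
Take 3 servings of strawberries: +204.0 mg vitamin C for $3.60 (total $6.75, still need 9.0 mg).
Take 0.75 servings of banana: +9.0 mg vitamin C for $0.30 (total $7.05, still need 0.0 mg).
Greedy by cheapest-per-mg is optimal for a single linear constraint, so the minimum cost is $7.05.

$7.05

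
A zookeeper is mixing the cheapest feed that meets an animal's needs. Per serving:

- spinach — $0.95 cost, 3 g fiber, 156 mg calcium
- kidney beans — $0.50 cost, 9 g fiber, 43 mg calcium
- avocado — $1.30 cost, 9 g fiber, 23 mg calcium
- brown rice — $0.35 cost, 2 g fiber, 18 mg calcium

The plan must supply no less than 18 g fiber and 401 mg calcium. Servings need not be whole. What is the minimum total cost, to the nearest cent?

A basic optimal solution has at most two foods positive. Try each food alone and each pair with both targets met exactly.
spinach only: max(18/3, 401/156) = 6 servings → $5.70.
kidney beans only: max(18/9, 401/43) = 9.326 servings → $4.66.
avocado only: max(18/9, 401/23) = 17.43 servings → $22.67.
brown rice only: max(18/2, 401/18) = 22.28 servings → $7.80.
spinach + kidney beans with both tight: 2.224 servings and 1.259 servings → $2.74.
spinach + avocado with both tight: 2.393 servings and 1.202 servings → $3.84.
spinach + brown rice with both tight: 1.853 servings and 6.221 servings → $3.94.
kidney beans + avocado with both targets exact would need a negative amount; discard.
kidney beans + brown rice: the both-tight solution has a negative serving — not a feasible corner.
avocado + brown rice: the both-tight solution has a negative serving — not a feasible corner.
The minimum over all feasible corners is $2.74.

$2.74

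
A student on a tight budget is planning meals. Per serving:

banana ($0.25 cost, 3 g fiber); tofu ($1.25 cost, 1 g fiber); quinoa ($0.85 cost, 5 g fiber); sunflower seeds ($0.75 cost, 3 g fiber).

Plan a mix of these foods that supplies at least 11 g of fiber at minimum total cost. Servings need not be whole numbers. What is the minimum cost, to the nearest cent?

Cost per g of fiber: banana $0.0833, quinoa $0.1700, sunflower seeds $0.2500, tofu $1.2500.
With no serving limits, use only banana: 11 g / 3 g = 3.667 servings × $0.25 = $0.92.

$0.92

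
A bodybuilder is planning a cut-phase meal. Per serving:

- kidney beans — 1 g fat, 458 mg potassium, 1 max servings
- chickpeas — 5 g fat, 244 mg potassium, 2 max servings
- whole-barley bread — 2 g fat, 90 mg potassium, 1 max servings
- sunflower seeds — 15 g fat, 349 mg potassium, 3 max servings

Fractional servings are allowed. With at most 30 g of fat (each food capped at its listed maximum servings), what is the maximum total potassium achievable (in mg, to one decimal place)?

1431.5 mg

Potassium per g fat: kidney beans 458, chickpeas 48.8, whole-barley bread 45, sunflower seeds 23.27.
Take 1 serving of kidney beans: uses 1 g fat, +458.0 mg potassium (running total 458.0 mg).
Take 2 servings of chickpeas: uses 10 g fat, +488.0 mg potassium (running total 946.0 mg).
Take 1 serving of whole-barley bread: uses 2 g fat, +90.0 mg potassium (running total 1036.0 mg).
Take 1.133 servings of sunflower seeds: uses 17 g fat, +395.5 mg potassium (running total 1431.5 mg).
Greedy by best ratio exhausts the fat allowance optimally: 1431.5 mg.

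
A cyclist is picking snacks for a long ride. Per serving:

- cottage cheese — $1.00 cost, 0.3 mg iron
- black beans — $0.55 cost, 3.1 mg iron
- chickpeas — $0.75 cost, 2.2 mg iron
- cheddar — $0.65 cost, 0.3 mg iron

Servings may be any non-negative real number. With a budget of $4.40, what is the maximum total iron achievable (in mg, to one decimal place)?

Iron per dollar: black beans 5.636, chickpeas 2.933, cheddar 0.4615, cottage cheese 0.3.
With no serving limits, spend the whole cost allowance on black beans: $4.40 / $0.55 × 3.1 mg = 24.8 mg.

24.8 mg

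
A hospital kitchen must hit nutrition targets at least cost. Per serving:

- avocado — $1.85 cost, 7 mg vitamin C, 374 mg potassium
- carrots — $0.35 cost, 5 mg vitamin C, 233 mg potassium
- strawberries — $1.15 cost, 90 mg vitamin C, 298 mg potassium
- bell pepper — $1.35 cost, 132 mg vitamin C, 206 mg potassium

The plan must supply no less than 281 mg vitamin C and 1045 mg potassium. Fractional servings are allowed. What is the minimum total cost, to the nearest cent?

Two binding constraints pin down two serving amounts, so the optimal mix uses at most two foods. The candidates are each food alone (scaled to the tighter of vitamin C/potassium) and each pair with both constraints tight.
avocado only: max(281/7, 1045/374) = 40.14 servings → $74.26.
carrots only: max(281/5, 1045/233) = 56.2 servings → $19.67.
strawberries only: max(281/90, 1045/298) = 3.507 servings → $4.03.
bell pepper only: max(281/132, 1045/206) = 5.073 servings → $6.85.
avocado + carrots with both targets exact would need a negative amount; discard.
avocado + strawberries with both tight: 0.3266 servings and 3.097 servings → $4.17.
avocado + bell pepper with both tight: 1.67 servings and 2.04 servings → $5.84.
carrots + strawberries with both tight: 0.5294 servings and 3.093 servings → $3.74.
carrots + bell pepper with both tight: 2.693 servings and 2.027 servings → $3.68.
strawberries + bell pepper: the both-tight solution has a negative serving — not a feasible corner.
Cheapest feasible corner: $3.68.

$3.68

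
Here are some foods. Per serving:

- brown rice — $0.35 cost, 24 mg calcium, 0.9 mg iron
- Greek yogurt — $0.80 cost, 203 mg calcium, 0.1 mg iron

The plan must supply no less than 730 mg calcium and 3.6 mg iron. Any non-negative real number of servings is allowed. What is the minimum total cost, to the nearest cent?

Check every corner: each single food scaled to meet both minima, and each pair solved so both constraints bind.
brown rice only: max(730/24, 3.6/0.9) = 30.42 servings → $10.65.
Greek yogurt only: max(730/203, 3.6/0.1) = 36 servings → $28.80.
brown rice + Greek yogurt with both tight: 3.648 servings and 3.165 servings → $3.81.
Cheapest feasible corner: $3.81.

$3.81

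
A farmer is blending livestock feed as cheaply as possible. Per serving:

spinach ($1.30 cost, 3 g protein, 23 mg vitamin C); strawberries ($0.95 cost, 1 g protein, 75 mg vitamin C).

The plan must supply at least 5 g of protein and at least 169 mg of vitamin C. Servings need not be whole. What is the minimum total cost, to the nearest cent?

With two linear requirements the optimum uses one or two foods; enumerate the corners.
spinach only: max(5/3, 169/23) = 7.348 servings → $9.55.
strawberries only: max(5/1, 169/75) = 5 servings → $4.75.
spinach + strawberries with both tight: 1.02 servings and 1.941 servings → $3.17.
So the least-cost plan costs $3.17.

$3.17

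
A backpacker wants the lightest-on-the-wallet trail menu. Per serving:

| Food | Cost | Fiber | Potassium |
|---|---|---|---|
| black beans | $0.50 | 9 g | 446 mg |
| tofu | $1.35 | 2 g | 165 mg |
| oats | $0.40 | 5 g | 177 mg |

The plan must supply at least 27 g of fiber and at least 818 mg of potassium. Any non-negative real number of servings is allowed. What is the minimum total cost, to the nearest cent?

$1.50

At the optimum either one food covers both requirements or two foods hit both targets exactly; no other combination can be cheaper.
black beans only: max(27/9, 818/446) = 3 servings → $1.50.
tofu only: max(27/2, 818/165) = 13.5 servings → $18.23.
oats only: max(27/5, 818/177) = 5.4 servings → $2.16.
black beans + tofu with both targets exact would need a negative amount; discard.
black beans + oats with both targets exact would need a negative amount; discard.
tofu + oats: the both-tight solution has a negative serving — not a feasible corner.
The minimum over all feasible corners is $1.50.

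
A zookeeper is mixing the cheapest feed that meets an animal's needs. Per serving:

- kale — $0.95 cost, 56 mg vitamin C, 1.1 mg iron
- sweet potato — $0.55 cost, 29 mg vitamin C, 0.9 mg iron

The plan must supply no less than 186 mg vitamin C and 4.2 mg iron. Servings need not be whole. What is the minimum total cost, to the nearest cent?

A basic optimal solution has at most two foods positive. Try each food alone and each pair with both targets met exactly.
kale only: max(186/56, 4.2/1.1) = 3.818 servings → $3.63.
sweet potato only: max(186/29, 4.2/0.9) = 6.414 servings → $3.53.
kale + sweet potato with both tight: 2.465 servings and 1.654 servings → $3.25.
The minimum over all feasible corners is $3.25.

$3.25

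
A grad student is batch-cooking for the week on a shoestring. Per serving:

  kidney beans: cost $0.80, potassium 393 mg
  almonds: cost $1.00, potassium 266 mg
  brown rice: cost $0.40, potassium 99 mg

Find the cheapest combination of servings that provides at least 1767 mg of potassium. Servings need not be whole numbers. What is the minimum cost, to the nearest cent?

$3.60

Cost per mg of potassium: kidney beans $0.0020, almonds $0.0038, brown rice $0.0040.
With no serving limits, use only kidney beans: 1767 mg / 393 mg = 4.496 servings × $0.80 = $3.60.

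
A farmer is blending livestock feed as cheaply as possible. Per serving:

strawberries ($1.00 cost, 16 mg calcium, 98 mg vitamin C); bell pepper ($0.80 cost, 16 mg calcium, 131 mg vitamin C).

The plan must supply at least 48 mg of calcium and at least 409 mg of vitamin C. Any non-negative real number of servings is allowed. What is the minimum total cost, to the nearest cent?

$2.50

Two binding constraints pin down two serving amounts, so the optimal mix uses at most two foods. The candidates are each food alone (scaled to the tighter of calcium/vitamin C) and each pair with both constraints tight.
strawberries only: max(48/16, 409/98) = 4.173 servings → $4.17.
bell pepper only: max(48/16, 409/131) = 3.122 servings → $2.50.
strawberries + bell pepper: the both-tight solution has a negative serving — not a feasible corner.
The minimum over all feasible corners is $2.50.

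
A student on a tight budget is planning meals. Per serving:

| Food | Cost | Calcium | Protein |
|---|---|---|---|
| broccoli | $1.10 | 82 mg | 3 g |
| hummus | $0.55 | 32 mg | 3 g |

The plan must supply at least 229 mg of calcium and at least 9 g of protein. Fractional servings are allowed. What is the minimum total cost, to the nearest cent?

broccoli only: max(229/82, 9/3) = 3 servings → $3.30.
hummus only: max(229/32, 9/3) = 7.156 servings → $3.94.
broccoli + hummus with both tight: 2.66 servings and 0.34 servings → $3.11.
The minimum over all feasible corners is $3.11.

$3.11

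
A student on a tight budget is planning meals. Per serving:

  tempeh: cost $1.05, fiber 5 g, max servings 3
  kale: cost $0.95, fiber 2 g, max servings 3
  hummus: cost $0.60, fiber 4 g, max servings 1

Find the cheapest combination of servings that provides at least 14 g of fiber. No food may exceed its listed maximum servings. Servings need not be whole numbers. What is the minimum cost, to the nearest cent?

Cost per g of fiber: hummus $0.1500, tempeh $0.2100, kale $0.4750.
Take 1 serving of hummus: +4.0 g fiber for $0.60 (total $0.60, still need 10.0 g).
Take 2 servings of tempeh: +10.0 g fiber for $2.10 (total $2.70, still need 0.0 g).
Filling from the cheapest source first is optimal under one linear minimum: $2.70.

$2.70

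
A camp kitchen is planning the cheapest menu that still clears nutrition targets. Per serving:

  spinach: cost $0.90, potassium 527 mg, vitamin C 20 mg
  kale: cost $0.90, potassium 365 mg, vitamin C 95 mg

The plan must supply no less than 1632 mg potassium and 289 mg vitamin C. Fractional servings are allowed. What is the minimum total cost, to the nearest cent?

$3.56

Compare the cost at each extreme point of the feasible region.
spinach only: max(1632/527, 289/20) = 14.45 servings → $13.01.
kale only: max(1632/365, 289/95) = 4.471 servings → $4.02.
spinach + kale with both tight: 1.159 servings and 2.798 servings → $3.56.
So the least-cost plan costs $3.56.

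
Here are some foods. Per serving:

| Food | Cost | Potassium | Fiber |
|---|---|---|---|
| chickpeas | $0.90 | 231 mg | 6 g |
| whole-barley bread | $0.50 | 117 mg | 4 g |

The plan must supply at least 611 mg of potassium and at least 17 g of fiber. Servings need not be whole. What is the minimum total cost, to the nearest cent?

This is a tiny linear program; its minimum lies at a vertex of the feasible set. List the vertices and price them.
chickpeas only: max(611/231, 17/6) = 2.833 servings → $2.55.
whole-barley bread only: max(611/117, 17/4) = 5.222 servings → $2.61.
chickpeas + whole-barley bread with both tight: 2.05 servings and 1.176 servings → $2.43.
The minimum over all feasible corners is $2.43.

$2.43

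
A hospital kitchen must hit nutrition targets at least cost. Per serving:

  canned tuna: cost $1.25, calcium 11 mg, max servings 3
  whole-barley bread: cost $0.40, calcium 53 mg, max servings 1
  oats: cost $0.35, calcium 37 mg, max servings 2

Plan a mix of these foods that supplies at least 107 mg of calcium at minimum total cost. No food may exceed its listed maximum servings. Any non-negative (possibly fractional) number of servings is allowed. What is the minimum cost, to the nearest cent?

Cost per mg of calcium: whole-barley bread $0.0075, oats $0.0095, canned tuna $0.1136.
Take 1 serving of whole-barley bread: +53.0 mg calcium for $0.40 (total $0.40, still need 54.0 mg).
Take 1.459 servings of oats: +54.0 mg calcium for $0.51 (total $0.91, still need 0.0 mg).
Filling from the cheapest source first is optimal under one linear minimum: $0.91.

$0.91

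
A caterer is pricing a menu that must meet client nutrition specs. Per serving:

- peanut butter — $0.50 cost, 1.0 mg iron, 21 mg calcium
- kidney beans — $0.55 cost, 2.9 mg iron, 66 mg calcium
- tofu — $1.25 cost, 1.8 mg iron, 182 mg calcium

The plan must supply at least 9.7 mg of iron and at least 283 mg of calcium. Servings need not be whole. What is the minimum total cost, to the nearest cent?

$2.24

The cheapest plan sits at a corner of the feasible region — with two constraints it uses at most two foods.
peanut butter only: max(9.7/1.0, 283/21) = 13.48 servings → $6.74.
kidney beans only: max(9.7/2.9, 283/66) = 4.288 servings → $2.36.
tofu only: max(9.7/1.8, 283/182) = 5.389 servings → $6.74.
peanut butter + kidney beans with both targets exact would need a negative amount; discard.
peanut butter + tofu with both tight: 8.71 servings and 0.5499 servings → $5.04.
kidney beans + tofu with both tight: 3.071 servings and 0.4413 servings → $2.24.
So the least-cost plan costs $2.24.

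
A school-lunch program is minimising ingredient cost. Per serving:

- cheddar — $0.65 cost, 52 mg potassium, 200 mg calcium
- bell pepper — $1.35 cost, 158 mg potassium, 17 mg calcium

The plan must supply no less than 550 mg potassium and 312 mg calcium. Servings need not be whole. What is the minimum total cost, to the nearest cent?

$4.97

An LP optimum is at a vertex; with two nutrient constraints at most two foods are used. Check each candidate.
cheddar only: max(550/52, 312/200) = 10.58 servings → $6.88.
bell pepper only: max(550/158, 312/17) = 18.35 servings → $24.78.
cheddar + bell pepper with both tight: 1.3 servings and 3.053 servings → $4.97.
The minimum over all feasible corners is $4.97.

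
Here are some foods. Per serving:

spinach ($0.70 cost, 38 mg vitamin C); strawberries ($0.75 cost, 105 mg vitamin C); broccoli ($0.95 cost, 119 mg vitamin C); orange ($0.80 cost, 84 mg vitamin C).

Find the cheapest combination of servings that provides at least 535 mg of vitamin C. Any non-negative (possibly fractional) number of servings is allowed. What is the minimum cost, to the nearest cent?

$3.82

Cost per mg of vitamin C: strawberries $0.0071, broccoli $0.0080, orange $0.0095, spinach $0.0184.
With no serving limits, use only strawberries: 535 mg / 105 mg = 5.095 servings × $0.75 = $3.82.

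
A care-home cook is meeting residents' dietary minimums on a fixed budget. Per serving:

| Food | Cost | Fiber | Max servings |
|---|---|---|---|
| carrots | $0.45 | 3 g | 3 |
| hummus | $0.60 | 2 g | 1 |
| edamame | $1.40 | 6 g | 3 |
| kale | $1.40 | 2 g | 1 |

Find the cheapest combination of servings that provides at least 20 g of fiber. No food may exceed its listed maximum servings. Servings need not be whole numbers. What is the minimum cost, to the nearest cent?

Cost per g of fiber: carrots $0.1500, edamame $0.2333, hummus $0.3000, kale $0.7000.
Take 3 servings of carrots: +9.0 g fiber for $1.35 (total $1.35, still need 11.0 g).
Take 1.833 servings of edamame: +11.0 g fiber for $2.57 (total $3.92, still need 0.0 g).
Greedy by cheapest-per-g is optimal for a single linear constraint, so the minimum cost is $3.92.

$3.92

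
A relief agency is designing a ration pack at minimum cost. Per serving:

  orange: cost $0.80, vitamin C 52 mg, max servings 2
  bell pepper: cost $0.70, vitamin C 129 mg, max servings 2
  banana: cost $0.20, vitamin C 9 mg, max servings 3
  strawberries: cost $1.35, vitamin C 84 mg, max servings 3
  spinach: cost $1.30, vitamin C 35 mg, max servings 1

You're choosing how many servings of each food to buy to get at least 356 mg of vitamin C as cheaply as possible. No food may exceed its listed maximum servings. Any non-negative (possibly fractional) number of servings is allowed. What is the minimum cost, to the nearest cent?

Cost per mg of vitamin C: bell pepper $0.0054, orange $0.0154, strawberries $0.0161, banana $0.0222, spinach $0.0371.
Take 2 servings of bell pepper: +258.0 mg vitamin C for $1.40 (total $1.40, still need 98.0 mg).
Take 1.885 servings of orange: +98.0 mg vitamin C for $1.51 (total $2.91, still need 0.0 mg).
Filling from the cheapest source first is optimal under one linear minimum: $2.91.

$2.91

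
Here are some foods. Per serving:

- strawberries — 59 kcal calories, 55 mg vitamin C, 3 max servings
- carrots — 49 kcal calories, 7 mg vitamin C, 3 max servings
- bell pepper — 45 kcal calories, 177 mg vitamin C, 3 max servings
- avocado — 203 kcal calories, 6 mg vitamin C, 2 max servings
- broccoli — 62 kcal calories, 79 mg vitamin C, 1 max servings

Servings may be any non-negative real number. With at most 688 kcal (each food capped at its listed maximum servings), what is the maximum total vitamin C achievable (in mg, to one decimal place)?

800.9 mg

Vitamin C per kcal: bell pepper 3.933, broccoli 1.274, strawberries 0.9322, carrots 0.1429, avocado 0.02956.
Take 3 servings of bell pepper: uses 135 kcal, +531.0 mg vitamin C (running total 531.0 mg).
Take 1 serving of broccoli: uses 62 kcal, +79.0 mg vitamin C (running total 610.0 mg).
Take 3 servings of strawberries: uses 177 kcal, +165.0 mg vitamin C (running total 775.0 mg).
Take 3 servings of carrots: uses 147 kcal, +21.0 mg vitamin C (running total 796.0 mg).
Take 0.8227 servings of avocado: uses 167 kcal, +4.9 mg vitamin C (running total 800.9 mg).
Filling greedily by vitamin C-per-kcal is optimal for one linear limit, giving 800.9 mg.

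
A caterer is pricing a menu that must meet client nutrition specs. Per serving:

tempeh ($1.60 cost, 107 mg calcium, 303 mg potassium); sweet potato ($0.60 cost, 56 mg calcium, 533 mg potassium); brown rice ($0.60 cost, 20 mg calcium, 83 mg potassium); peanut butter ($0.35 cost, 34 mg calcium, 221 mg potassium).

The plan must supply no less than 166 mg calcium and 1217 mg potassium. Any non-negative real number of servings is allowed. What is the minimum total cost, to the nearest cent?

$1.73

The cheapest plan sits at a corner of the feasible region — with two constraints it uses at most two foods.
tempeh only: max(166/107, 1217/303) = 4.017 servings → $6.43.
sweet potato only: max(166/56, 1217/533) = 2.964 servings → $1.78.
brown rice only: max(166/20, 1217/83) = 14.66 servings → $8.80.
peanut butter only: max(166/34, 1217/221) = 5.507 servings → $1.93.
tempeh + sweet potato with both tight: 0.5074 servings and 1.995 servings → $2.01.
tempeh + brown rice: the both-tight solution has a negative serving — not a feasible corner.
tempeh + peanut butter: the both-tight solution has a negative serving — not a feasible corner.
sweet potato + brown rice with both tight: 1.757 servings and 3.381 servings → $3.08.
sweet potato + peanut butter with both tight: 0.8166 servings and 3.537 servings → $1.73.
brown rice + peanut butter: the both-tight solution has a negative serving — not a feasible corner.
The minimum over all feasible corners is $1.73.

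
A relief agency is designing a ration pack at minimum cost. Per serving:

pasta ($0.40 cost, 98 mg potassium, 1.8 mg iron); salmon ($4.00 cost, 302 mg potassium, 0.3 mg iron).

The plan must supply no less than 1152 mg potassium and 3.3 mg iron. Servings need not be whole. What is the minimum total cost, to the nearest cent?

pasta only: max(1152/98, 3.3/1.8) = 11.76 servings → $4.70.
salmon only: max(1152/302, 3.3/0.3) = 11 servings → $44.00.
pasta + salmon with both tight: 1.266 servings and 3.404 servings → $14.12.
The minimum over all feasible corners is $4.70.

$4.70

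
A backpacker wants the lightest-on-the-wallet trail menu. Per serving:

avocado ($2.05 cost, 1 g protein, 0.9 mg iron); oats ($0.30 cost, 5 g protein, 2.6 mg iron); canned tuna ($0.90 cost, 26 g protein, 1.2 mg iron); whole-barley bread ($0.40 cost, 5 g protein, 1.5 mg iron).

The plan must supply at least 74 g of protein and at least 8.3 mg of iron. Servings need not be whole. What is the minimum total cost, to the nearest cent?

$2.82

At the optimum either one food covers both requirements or two foods hit both targets exactly; no other combination can be cheaper.
avocado only: max(74/1, 8.3/0.9) = 74 servings → $151.70.
oats only: max(74/5, 8.3/2.6) = 14.8 servings → $4.44.
canned tuna only: max(74/26, 8.3/1.2) = 6.917 servings → $6.22.
whole-barley bread only: max(74/5, 8.3/1.5) = 14.8 servings → $5.92.
avocado + oats with both targets exact would need a negative amount; discard.
avocado + canned tuna with both tight: 5.721 servings and 2.626 servings → $14.09.
avocado + whole-barley bread with both targets exact would need a negative amount; discard.
oats + canned tuna with both tight: 2.062 servings and 2.45 servings → $2.82.
oats + whole-barley bread: intersection lies outside the first quadrant.
canned tuna + whole-barley bread with both tight: 2.106 servings and 3.848 servings → $3.43.
Cheapest feasible corner: $2.82.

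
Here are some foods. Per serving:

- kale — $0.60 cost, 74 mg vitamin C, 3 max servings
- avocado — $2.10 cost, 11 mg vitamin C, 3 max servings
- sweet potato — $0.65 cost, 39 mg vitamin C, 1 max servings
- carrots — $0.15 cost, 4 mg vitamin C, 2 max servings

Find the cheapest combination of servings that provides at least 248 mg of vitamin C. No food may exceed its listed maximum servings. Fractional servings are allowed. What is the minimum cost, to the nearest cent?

$2.23

Cost per mg of vitamin C: kale $0.0081, sweet potato $0.0167, carrots $0.0375, avocado $0.1909.
Take 3 servings of kale: +222.0 mg vitamin C for $1.80 (total $1.80, still need 26.0 mg).
Take 0.6667 servings of sweet potato: +26.0 mg vitamin C for $0.43 (total $2.23, still need 0.0 mg).
Greedy by cheapest-per-mg is optimal for a single linear constraint, so the minimum cost is $2.23.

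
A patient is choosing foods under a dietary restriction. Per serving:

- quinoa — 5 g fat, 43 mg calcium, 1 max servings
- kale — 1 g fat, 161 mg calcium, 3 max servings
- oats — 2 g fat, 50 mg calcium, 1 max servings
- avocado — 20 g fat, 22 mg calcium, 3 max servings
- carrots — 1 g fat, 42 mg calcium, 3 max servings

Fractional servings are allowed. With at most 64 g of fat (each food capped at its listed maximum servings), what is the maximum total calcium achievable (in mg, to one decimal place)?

758.1 mg

Calcium per g fat: kale 161, carrots 42, oats 25, quinoa 8.6, avocado 1.1.
Take 3 servings of kale: uses 3 g fat, +483.0 mg calcium (running total 483.0 mg).
Take 3 servings of carrots: uses 3 g fat, +126.0 mg calcium (running total 609.0 mg).
Take 1 serving of oats: uses 2 g fat, +50.0 mg calcium (running total 659.0 mg).
Take 1 serving of quinoa: uses 5 g fat, +43.0 mg calcium (running total 702.0 mg).
Take 2.55 servings of avocado: uses 51 g fat, +56.1 mg calcium (running total 758.1 mg).
Greedy by best ratio exhausts the fat allowance optimally: 758.1 mg.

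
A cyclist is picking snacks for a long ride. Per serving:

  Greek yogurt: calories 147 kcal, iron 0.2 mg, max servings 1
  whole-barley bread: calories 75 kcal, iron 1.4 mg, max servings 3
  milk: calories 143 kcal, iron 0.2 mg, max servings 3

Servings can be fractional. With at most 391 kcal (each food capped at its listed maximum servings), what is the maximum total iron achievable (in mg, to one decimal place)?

4.4 mg

Iron per kcal: whole-barley bread 0.01867, milk 0.001399, Greek yogurt 0.001361.
Take 3 servings of whole-barley bread: uses 225 kcal, +4.2 mg iron (running total 4.2 mg).
Take 1.161 servings of milk: uses 166 kcal, +0.2 mg iron (running total 4.4 mg).
Greedy by best ratio exhausts the calories allowance optimally: 4.4 mg.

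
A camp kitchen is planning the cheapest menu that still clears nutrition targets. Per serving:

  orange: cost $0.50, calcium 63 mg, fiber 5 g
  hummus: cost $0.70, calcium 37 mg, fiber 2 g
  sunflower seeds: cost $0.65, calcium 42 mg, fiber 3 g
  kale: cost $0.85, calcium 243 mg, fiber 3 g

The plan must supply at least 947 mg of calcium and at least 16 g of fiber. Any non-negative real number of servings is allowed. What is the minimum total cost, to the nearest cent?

orange only: max(947/63, 16/5) = 15.03 servings → $7.52.
hummus only: max(947/37, 16/2) = 25.59 servings → $17.92.
sunflower seeds only: max(947/42, 16/3) = 22.55 servings → $14.66.
kale only: max(947/243, 16/3) = 5.333 servings → $4.53.
orange + hummus: intersection lies outside the first quadrant.
orange + sunflower seeds: intersection lies outside the first quadrant.
orange + kale with both tight: 1.02 servings and 3.633 servings → $3.60.
hummus + sunflower seeds: the both-tight solution has a negative serving — not a feasible corner.
hummus + kale with both tight: 2.792 servings and 3.472 servings → $4.91.
sunflower seeds + kale with both tight: 1.736 servings and 3.597 servings → $4.19.
The minimum over all feasible corners is $3.60.

$3.60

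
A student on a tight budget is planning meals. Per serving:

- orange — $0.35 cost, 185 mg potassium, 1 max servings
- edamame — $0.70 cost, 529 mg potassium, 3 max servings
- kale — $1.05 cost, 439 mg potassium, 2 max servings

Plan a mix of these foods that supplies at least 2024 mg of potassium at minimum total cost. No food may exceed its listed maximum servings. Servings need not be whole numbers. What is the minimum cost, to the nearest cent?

$3.05

Cost per mg of potassium: edamame $0.0013, orange $0.0019, kale $0.0024.
Take 3 servings of edamame: +1587.0 mg potassium for $2.10 (total $2.10, still need 437.0 mg).
Take 1 serving of orange: +185.0 mg potassium for $0.35 (total $2.45, still need 252.0 mg).
Take 0.574 servings of kale: +252.0 mg potassium for $0.60 (total $3.05, still need 0.0 mg).
Greedy by cheapest-per-mg is optimal for a single linear constraint, so the minimum cost is $3.05.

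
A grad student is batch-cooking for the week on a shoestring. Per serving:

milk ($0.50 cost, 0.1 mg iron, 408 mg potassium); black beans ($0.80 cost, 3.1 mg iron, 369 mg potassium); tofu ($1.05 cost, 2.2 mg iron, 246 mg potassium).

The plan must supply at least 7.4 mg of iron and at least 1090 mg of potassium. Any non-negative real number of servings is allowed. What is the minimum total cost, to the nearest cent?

$2.16

An LP optimum is at a vertex; with two nutrient constraints at most two foods are used. Check each candidate.
milk only: max(7.4/0.1, 1090/408) = 74 servings → $37.00.
black beans only: max(7.4/3.1, 1090/369) = 2.954 servings → $2.36.
tofu only: max(7.4/2.2, 1090/246) = 4.431 servings → $4.65.
milk + black beans with both tight: 0.5281 servings and 2.37 servings → $2.16.
milk + tofu with both tight: 0.6616 servings and 3.334 servings → $3.83.
black beans + tofu with both targets exact would need a negative amount; discard.
Cheapest feasible corner: $2.16.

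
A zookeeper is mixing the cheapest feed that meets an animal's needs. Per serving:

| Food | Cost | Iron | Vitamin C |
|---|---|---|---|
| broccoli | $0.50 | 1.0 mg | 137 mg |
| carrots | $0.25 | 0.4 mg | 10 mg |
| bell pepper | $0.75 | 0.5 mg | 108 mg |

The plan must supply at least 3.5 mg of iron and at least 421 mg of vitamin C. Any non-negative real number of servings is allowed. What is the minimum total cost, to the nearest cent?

Two binding constraints pin down two serving amounts, so the optimal mix uses at most two foods. The candidates are each food alone (scaled to the tighter of iron/vitamin C) and each pair with both constraints tight.
broccoli only: max(3.5/1.0, 421/137) = 3.5 servings → $1.75.
carrots only: max(3.5/0.4, 421/10) = 42.1 servings → $10.53.
bell pepper only: max(3.5/0.5, 421/108) = 7 servings → $5.25.
broccoli + carrots with both tight: 2.978 servings and 1.306 servings → $1.82.
broccoli + bell pepper: intersection lies outside the first quadrant.
carrots + bell pepper with both tight: 4.385 servings and 3.492 servings → $3.72.
The minimum over all feasible corners is $1.75.

$1.75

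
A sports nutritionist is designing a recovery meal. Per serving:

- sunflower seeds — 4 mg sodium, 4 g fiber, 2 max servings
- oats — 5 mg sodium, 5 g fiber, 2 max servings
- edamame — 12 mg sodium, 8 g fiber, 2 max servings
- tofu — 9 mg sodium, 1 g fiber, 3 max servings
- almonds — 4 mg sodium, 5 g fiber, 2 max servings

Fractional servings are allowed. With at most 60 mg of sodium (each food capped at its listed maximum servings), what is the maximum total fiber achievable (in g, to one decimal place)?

45.1 g

Fiber per mg sodium: almonds 1.25, sunflower seeds 1, oats 1, edamame 0.6667, tofu 0.1111.
Take 2 servings of almonds: uses 8 mg sodium, +10.0 g fiber (running total 10.0 g).
Take 2 servings of sunflower seeds: uses 8 mg sodium, +8.0 g fiber (running total 18.0 g).
Take 2 servings of oats: uses 10 mg sodium, +10.0 g fiber (running total 28.0 g).
Take 2 servings of edamame: uses 24 mg sodium, +16.0 g fiber (running total 44.0 g).
Take 1.111 servings of tofu: uses 10 mg sodium, +1.1 g fiber (running total 45.1 g).
Filling greedily by fiber-per-mg sodium is optimal for one linear limit, giving 45.1 g.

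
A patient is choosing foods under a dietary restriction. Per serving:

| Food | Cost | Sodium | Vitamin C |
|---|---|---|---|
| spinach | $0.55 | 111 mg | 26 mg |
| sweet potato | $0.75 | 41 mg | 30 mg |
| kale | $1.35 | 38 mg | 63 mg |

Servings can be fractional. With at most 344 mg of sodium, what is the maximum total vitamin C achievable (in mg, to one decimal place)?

Vitamin C per mg sodium: kale 1.658, sweet potato 0.7317, spinach 0.2342.
With no serving limits, spend the whole sodium allowance on kale: 344 mg / 38 mg × 63 mg = 570.3 mg.

570.3 mg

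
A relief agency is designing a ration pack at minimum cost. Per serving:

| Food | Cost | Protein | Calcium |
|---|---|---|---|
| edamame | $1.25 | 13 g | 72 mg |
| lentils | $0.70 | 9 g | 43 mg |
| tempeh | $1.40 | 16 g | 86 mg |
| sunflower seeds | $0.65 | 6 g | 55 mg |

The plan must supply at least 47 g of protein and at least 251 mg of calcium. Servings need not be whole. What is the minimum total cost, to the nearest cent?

$3.84

Minimising a linear cost over {protein ≥ 47, calcium ≥ 251, servings ≥ 0} — the optimum is at a vertex, using one or two foods.
edamame only: max(47/13, 251/72) = 3.615 servings → $4.52.
lentils only: max(47/9, 251/43) = 5.837 servings → $4.09.
tempeh only: max(47/16, 251/86) = 2.938 servings → $4.11.
sunflower seeds only: max(47/6, 251/55) = 7.833 servings → $5.09.
edamame + lentils with both tight: 2.674 servings and 1.36 servings → $4.29.
edamame + tempeh with both targets exact would need a negative amount; discard.
edamame + sunflower seeds: the both-tight solution has a negative serving — not a feasible corner.
lentils + tempeh with both tight: 0.3023 servings and 2.767 servings → $4.09.
lentils + sunflower seeds with both tight: 4.553 servings and 1.004 servings → $3.84.
tempeh + sunflower seeds with both targets exact would need a negative amount; discard.
Cheapest feasible corner: $3.84.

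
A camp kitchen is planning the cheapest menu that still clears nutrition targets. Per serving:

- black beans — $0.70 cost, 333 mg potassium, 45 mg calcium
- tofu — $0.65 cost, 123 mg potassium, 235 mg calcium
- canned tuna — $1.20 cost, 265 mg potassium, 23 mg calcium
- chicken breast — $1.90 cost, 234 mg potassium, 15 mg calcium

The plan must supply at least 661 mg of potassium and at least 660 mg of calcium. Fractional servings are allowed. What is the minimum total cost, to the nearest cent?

$2.41

black beans only: max(661/333, 660/45) = 14.67 servings → $10.27.
tofu only: max(661/123, 660/235) = 5.374 servings → $3.49.
canned tuna only: max(661/265, 660/23) = 28.7 servings → $34.43.
chicken breast only: max(661/234, 660/15) = 44 servings → $83.60.
black beans + tofu with both tight: 1.02 servings and 2.613 servings → $2.41.
black beans + canned tuna: the both-tight solution has a negative serving — not a feasible corner.
black beans + chicken breast: the both-tight solution has a negative serving — not a feasible corner.
tofu + canned tuna with both tight: 2.686 servings and 1.247 servings → $3.24.
tofu + chicken breast with both tight: 2.719 servings and 1.395 servings → $4.42.
canned tuna + chicken breast with both targets exact would need a negative amount; discard.
So the least-cost plan costs $2.41.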